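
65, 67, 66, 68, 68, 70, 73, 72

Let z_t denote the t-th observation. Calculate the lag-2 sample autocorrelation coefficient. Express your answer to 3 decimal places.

Mean z̄ = (65 + 67 + 66 + 68 + 68 + 70 + 73 + 72)/8 = 68.6250
Deviations from mean: -3.6250, -1.6250, -2.6250, -0.6250, -0.6250, 1.3750, 4.3750, 3.3750
Σ(z_t−z̄)(z_{t+2}−z̄) = (9.5156) + (1.0156) + (1.6406) + (-0.8594) + (-2.7344) + (4.6406) = 13.2188
Denominator Σ(z_t−z̄)² = 55.8750
r_2 = 13.2188 / 55.8750 = 0.237

0.237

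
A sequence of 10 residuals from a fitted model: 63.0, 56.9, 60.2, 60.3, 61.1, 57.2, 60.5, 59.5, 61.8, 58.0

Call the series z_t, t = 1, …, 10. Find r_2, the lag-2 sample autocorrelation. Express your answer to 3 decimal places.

Mean z̄ = (63.0 + 56.9 + 60.2 + 60.3 + 61.1 + 57.2 + 60.5 + 59.5 + 61.8 + 58.0)/10 = 59.8500
Numerator Σ_{t=1}^{8}(z_t−z̄)(z_{t+2}−z̄) = 2.6750
Denominator Σ(z_t−z̄)² = 35.3050
r_2 = 2.6750 / 35.3050 = 0.076

0.076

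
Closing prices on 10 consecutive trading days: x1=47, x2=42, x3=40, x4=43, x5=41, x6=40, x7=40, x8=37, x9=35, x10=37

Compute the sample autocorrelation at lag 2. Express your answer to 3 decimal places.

Mean x̄ = (47 + 42 + 40 + 43 + 41 + 40 + 40 + 37 + 35 + 37)/10 = 40.2000
Numerator Σ_{t=1}^{8}(x_t−x̄)(x_{t+2}−x̄) = 14.7200
Denominator Σ(x_t−x̄)² = 105.6000
r_2 = 14.7200 / 105.6000 = 0.139

0.139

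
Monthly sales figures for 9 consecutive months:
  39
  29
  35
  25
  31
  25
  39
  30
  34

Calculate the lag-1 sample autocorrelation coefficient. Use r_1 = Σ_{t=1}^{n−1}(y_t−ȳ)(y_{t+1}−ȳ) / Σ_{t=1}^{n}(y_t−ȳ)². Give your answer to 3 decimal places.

-0.472

Mean ȳ = (39 + 29 + 35 + 25 + 31 + 25 + 39 + 30 + 34)/9 = 31.8889
Numerator Σ_{t=1}^{8}(y_t−ȳ)(y_{t+1}−ȳ) = -105.1235
Denominator Σ(y_t−ȳ)² = 222.8889
r_1 = -105.1235 / 222.8889 = -0.472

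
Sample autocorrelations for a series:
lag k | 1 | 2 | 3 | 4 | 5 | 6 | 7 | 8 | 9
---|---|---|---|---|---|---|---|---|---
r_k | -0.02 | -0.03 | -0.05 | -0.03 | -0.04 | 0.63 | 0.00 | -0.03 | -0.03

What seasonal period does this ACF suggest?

6

The largest autocorrelation is r_6 = 0.63; the remaining lags stay at or below 0.00.
The dominant spike at lag 6 indicates a seasonal period of 6.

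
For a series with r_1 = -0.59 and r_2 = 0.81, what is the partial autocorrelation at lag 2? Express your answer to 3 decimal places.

φ_{22} = (r_2 − r_1²) / (1 − r_1²)
r_1² = (-0.59)² = 0.3481
Numerator = 0.81 − 0.3481 = 0.4619; denominator = 1 − 0.3481 = 0.6519
φ_{22} = 0.4619 / 0.6519 = 0.709

0.709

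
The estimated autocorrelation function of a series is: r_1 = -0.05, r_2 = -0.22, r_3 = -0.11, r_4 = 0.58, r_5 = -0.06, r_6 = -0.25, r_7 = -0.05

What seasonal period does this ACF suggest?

The largest autocorrelation is r_4 = 0.58; the remaining lags stay at or below -0.05.
The dominant spike at lag 4 indicates a seasonal period of 4.

4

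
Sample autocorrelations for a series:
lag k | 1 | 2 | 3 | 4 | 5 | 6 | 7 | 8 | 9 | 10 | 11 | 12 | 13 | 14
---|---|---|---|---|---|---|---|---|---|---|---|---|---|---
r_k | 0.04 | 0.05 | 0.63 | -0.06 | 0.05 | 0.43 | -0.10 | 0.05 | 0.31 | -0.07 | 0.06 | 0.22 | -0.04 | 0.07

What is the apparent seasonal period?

The largest autocorrelation is r_3 = 0.63, with weaker echoes at lags 6 (0.43), 9 (0.31) and 12 (0.22); the remaining lags stay at or below 0.07.
The dominant spike at lag 3 indicates a seasonal period of 3.

3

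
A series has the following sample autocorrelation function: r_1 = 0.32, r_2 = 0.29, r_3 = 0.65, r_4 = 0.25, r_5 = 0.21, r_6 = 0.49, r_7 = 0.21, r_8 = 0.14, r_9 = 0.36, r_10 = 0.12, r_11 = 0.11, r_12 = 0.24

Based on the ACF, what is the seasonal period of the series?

The largest autocorrelation is r_3 = 0.65, with weaker echoes at lags 6 (0.49) and 9 (0.36); the remaining lags stay at or below 0.32. The elevated value at lag 1 (0.32), dropping to 0.29 at lag 2, reflects decaying short-term dependence rather than seasonality.
The dominant spike at lag 3 indicates a seasonal period of 3.

3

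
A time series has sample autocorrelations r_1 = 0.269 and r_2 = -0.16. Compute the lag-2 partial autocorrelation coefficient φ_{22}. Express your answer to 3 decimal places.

-0.250

φ_{22} = (r_2 − r_1²) / (1 − r_1²)
r_1² = (0.269)² = 0.072361
Numerator = -0.16 − 0.0724 = -0.2324; denominator = 1 − 0.0724 = 0.9276
φ_{22} = -0.2324 / 0.9276 = -0.250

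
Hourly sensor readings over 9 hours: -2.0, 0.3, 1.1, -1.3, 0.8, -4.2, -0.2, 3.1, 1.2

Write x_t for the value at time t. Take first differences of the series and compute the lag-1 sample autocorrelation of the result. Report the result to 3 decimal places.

First differences Δx: 2.3, 0.8, -2.4, 2.1, -5.0, 4.0, 3.3, -1.9
Mean of differences = 0.4000
Numerator Σ(Δx_t−Δx̄)(Δx_{t+1}−Δx̄) = -29.9700
Denominator Σ(Δx_t−Δx̄)² = 70.3200
r_1(Δx) = -29.9700 / 70.3200 = -0.426

-0.426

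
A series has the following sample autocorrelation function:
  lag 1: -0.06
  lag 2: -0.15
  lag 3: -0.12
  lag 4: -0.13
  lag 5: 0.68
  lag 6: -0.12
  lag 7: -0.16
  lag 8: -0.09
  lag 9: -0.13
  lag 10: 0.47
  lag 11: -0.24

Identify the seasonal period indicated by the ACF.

5

The largest autocorrelation is r_5 = 0.68, with a weaker echo at lag 10 (0.47); the remaining lags stay at or below -0.06.
The dominant spike at lag 5 indicates a seasonal period of 5.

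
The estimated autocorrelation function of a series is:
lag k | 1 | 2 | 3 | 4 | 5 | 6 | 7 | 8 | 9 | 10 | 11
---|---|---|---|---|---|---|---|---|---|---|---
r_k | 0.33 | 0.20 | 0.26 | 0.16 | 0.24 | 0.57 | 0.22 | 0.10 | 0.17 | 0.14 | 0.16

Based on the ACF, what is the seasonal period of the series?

The largest autocorrelation is r_6 = 0.57; the remaining lags stay at or below 0.33. The elevated value at lag 1 (0.33), dropping to 0.20 at lag 2, reflects decaying short-term dependence rather than seasonality.
The dominant spike at lag 6 indicates a seasonal period of 6.

6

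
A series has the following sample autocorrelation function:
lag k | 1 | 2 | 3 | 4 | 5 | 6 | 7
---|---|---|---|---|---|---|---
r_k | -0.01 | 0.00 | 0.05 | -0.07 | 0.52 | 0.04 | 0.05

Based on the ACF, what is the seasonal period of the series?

5

The largest autocorrelation is r_5 = 0.52; the remaining lags stay at or below 0.05.
The dominant spike at lag 5 indicates a seasonal period of 5.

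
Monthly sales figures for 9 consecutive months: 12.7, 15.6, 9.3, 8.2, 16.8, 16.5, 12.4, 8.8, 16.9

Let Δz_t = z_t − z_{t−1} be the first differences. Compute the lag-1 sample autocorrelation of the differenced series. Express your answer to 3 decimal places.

First differences Δz: 2.9, -6.3, -1.1, 8.6, -0.3, -4.1, -3.6, 8.1
Mean of differences = 0.5250
Numerator Σ(Δz_t−Δz̄)(Δz_{t+1}−Δz̄) = -33.2556
Denominator Σ(Δz_t−Δz̄)² = 216.5350
r_1(Δz) = -33.2556 / 216.5350 = -0.154

-0.154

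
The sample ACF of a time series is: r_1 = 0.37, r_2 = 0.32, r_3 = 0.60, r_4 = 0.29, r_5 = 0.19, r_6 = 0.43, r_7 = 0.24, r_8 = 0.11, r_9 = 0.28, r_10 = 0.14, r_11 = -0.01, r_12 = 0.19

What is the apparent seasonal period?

The largest autocorrelation is r_3 = 0.60, with a weaker echo at lag 6 (0.43); the remaining lags stay at or below 0.37. The elevated value at lag 1 (0.37), dropping to 0.32 at lag 2, reflects decaying short-term dependence rather than seasonality.
The dominant spike at lag 3 indicates a seasonal period of 3.

3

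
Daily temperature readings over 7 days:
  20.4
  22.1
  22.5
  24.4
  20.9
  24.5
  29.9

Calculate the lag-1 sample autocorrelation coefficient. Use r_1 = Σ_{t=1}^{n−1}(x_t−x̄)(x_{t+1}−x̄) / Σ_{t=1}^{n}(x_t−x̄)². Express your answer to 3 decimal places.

0.103

Mean x̄ = (20.4 + 22.1 + 22.5 + 24.4 + 20.9 + 24.5 + 29.9)/7 = 23.5286
Σ(x_t−x̄)(x_{t+1}−x̄) = (4.4694) + (1.4694) + (-0.8963) + (-2.2906) + (-2.5535) + (6.1894) = 6.3878
Denominator Σ(x_t−x̄)² = 62.0943
r_1 = 6.3878 / 62.0943 = 0.103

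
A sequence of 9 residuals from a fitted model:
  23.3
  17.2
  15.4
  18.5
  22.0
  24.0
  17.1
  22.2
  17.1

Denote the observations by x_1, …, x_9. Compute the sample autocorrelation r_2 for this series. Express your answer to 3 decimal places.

-0.195

Mean x̄ = (23.3 + 17.2 + 15.4 + 18.5 + 22.0 + 24.0 + 17.1 + 22.2 + 17.1)/9 = 19.6444
Σ(x_t−x̄)(x_{t+2}−x̄) = (-15.5158) + (2.7975) + (-9.9980) + (-4.9847) + (-5.9936) + (11.1309) + (6.4742) = -16.0895
Denominator Σ(x_t−x̄)² = 82.6622
r_2 = -16.0895 / 82.6622 = -0.195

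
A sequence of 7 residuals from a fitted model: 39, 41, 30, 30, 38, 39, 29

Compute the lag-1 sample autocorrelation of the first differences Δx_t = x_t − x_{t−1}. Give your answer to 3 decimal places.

-0.110

First differences Δx: 2, -11, 0, 8, 1, -10
Mean of differences = -1.6667
Numerator Σ(Δx_t−Δx̄)(Δx_{t+1}−Δx̄) = -30.1111
Denominator Σ(Δx_t−Δx̄)² = 273.3333
r_1(Δx) = -30.1111 / 273.3333 = -0.110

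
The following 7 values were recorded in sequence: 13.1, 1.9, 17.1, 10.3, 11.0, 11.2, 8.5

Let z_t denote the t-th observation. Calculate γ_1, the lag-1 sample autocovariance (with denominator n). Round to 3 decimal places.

Mean z̄ = (13.1 + 1.9 + 17.1 + 10.3 + 11.0 + 11.2 + 8.5)/7 = 10.4429
Σ_{t=1}^{6}(z_t−z̄)(z_{t+1}−z̄) = -81.6504
γ_1 = -81.6504 / 7 = -11.664

-11.664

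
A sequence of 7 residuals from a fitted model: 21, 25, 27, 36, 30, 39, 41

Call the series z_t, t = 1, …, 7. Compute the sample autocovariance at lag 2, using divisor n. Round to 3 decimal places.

6.262

Mean z̄ = (21 + 25 + 27 + 36 + 30 + 39 + 41)/7 = 31.2857
Deviations: -10.2857, -6.2857, -4.2857, 4.7143, -1.2857, 7.7143, 9.7143
Σ_{t=1}^{5}(z_t−z̄)(z_{t+2}−z̄) = 43.8367
γ_2 = 43.8367 / 7 = 6.262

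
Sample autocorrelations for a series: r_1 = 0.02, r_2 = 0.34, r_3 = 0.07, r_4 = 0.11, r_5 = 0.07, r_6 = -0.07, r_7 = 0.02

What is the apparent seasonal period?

2

The largest autocorrelation is r_2 = 0.34; the remaining lags stay at or below 0.11.
The dominant spike at lag 2 indicates a seasonal period of 2.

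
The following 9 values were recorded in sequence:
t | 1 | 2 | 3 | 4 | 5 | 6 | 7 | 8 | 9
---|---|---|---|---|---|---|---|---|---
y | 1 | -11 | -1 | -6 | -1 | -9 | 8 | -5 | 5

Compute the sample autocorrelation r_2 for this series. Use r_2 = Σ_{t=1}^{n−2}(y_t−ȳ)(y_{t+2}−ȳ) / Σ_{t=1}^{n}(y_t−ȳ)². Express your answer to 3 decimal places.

0.537

Mean ȳ = (1 − 11 − 1 − 6 − 1 − 9 + 8 − 5 + 5)/9 = -2.1111
Σ(y_t−ȳ)(y_{t+2}−ȳ) = (3.4568) + (34.5679) + (1.2346) + (26.7901) + (11.2346) + (19.9012) + (71.9012) = 169.0864
Denominator Σ(y_t−ȳ)² = 314.8889
r_2 = 169.0864 / 314.8889 = 0.537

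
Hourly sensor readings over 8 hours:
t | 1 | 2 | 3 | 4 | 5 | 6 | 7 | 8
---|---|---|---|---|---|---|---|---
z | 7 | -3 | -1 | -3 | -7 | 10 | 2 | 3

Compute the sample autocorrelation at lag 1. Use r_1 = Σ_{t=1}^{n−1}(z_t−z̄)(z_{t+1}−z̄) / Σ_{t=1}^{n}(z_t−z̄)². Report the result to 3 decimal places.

Mean z̄ = (7 − 3 − 1 − 3 − 7 + 10 + 2 + 3)/8 = 1.0000
Deviations from mean: 6.0000, -4.0000, -2.0000, -4.0000, -8.0000, 9.0000, 1.0000, 2.0000
Numerator Σ_{t=1}^{7}(z_t−z̄)(z_{t+1}−z̄) = -37.0000
Denominator Σ(z_t−z̄)² = 222.0000
r_1 = -37.0000 / 222.0000 = -0.167

-0.167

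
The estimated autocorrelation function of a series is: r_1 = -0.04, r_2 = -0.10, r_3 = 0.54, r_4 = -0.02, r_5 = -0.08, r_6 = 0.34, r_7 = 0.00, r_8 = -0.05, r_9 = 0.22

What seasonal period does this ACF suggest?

The largest autocorrelation is r_3 = 0.54, with weaker echoes at lags 6 (0.34) and 9 (0.22); the remaining lags stay at or below 0.00.
The dominant spike at lag 3 indicates a seasonal period of 3.

3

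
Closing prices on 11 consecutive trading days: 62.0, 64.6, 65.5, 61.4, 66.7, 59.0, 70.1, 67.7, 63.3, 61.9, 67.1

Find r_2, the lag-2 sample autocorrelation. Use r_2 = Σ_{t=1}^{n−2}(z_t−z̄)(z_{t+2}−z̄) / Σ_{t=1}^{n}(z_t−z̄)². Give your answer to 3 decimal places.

Mean z̄ = (62.0 + 64.6 + 65.5 + 61.4 + 66.7 + 59.0 + 70.1 + 67.7 + 63.3 + 61.9 + 67.1)/11 = 64.4818
Numerator Σ_{t=1}^{9}(z_t−z̄)(z_{t+2}−z̄) = -6.9607
Denominator Σ(z_t−z̄)² = 108.5164
r_2 = -6.9607 / 108.5164 = -0.064

-0.064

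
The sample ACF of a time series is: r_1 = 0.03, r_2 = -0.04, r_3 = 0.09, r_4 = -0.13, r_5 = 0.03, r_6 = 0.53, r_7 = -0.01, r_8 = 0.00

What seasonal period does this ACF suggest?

The largest autocorrelation is r_6 = 0.53; the remaining lags stay at or below 0.09.
The dominant spike at lag 6 indicates a seasonal period of 6.

6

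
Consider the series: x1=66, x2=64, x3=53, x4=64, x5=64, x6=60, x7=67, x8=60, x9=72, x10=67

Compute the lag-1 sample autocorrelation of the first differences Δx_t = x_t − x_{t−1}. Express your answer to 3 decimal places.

First differences Δx: -2, -11, 11, 0, -4, 7, -7, 12, -5
Mean of differences = 0.1111
Numerator Σ(Δx_t−Δx̄)(Δx_{t+1}−Δx̄) = -320.9012
Denominator Σ(Δx_t−Δx̄)² = 528.8889
r_1(Δx) = -320.9012 / 528.8889 = -0.607

-0.607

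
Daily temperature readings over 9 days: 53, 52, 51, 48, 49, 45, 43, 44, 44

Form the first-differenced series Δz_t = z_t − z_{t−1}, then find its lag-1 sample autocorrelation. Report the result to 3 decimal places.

-0.318

First differences Δz: -1, -1, -3, 1, -4, -2, 1, 0
Mean of differences = -1.1250
Numerator Σ(Δz_t−Δz̄)(Δz_{t+1}−Δz̄) = -7.2656
Denominator Σ(Δz_t−Δz̄)² = 22.8750
r_1(Δz) = -7.2656 / 22.8750 = -0.318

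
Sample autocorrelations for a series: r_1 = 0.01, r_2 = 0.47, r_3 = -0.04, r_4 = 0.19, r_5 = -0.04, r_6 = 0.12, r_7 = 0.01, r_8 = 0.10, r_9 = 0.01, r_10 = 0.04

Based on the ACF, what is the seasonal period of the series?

The largest autocorrelation is r_2 = 0.47, with a weaker echo at lag 4 (0.19); the remaining lags stay at or below 0.12.
The dominant spike at lag 2 indicates a seasonal period of 2.

2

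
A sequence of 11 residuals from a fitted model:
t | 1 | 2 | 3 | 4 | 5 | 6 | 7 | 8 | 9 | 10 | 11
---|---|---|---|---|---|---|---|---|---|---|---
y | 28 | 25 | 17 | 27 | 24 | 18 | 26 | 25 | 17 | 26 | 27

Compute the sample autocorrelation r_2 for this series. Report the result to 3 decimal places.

-0.495

Mean ȳ = (28 + 25 + 17 + 27 + 24 + 18 + 26 + 25 + 17 + 26 + 27)/11 = 23.6364
Numerator Σ_{t=1}^{9}(y_t−ȳ)(y_{t+2}−ȳ) = -87.3554
Denominator Σ(y_t−ȳ)² = 176.5455
r_2 = -87.3554 / 176.5455 = -0.495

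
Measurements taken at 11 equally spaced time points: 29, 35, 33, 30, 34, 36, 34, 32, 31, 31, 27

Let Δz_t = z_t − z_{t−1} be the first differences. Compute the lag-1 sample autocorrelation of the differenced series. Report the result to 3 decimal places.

-0.094

First differences Δz: 6, -2, -3, 4, 2, -2, -2, -1, 0, -4
Mean of differences = -0.2000
Numerator Σ(Δz_t−Δz̄)(Δz_{t+1}−Δz̄) = -8.8400
Denominator Σ(Δz_t−Δz̄)² = 93.6000
r_1(Δz) = -8.8400 / 93.6000 = -0.094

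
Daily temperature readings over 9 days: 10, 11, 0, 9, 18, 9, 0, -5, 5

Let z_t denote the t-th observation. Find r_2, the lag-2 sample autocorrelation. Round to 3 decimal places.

Mean z̄ = (10 + 11 + 0 + 9 + 18 + 9 + 0 − 5 + 5)/9 = 6.3333
Σ(z_t−z̄)(z_{t+2}−z̄) = (-23.2222) + (12.4444) + (-73.8889) + (7.1111) + (-73.8889) + (-30.2222) + (8.4444) = -173.2222
Denominator Σ(z_t−z̄)² = 396.0000
r_2 = -173.2222 / 396.0000 = -0.437

-0.437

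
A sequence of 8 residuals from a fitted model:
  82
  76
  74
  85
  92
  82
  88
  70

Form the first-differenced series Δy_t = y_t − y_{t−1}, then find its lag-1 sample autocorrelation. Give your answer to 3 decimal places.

First differences Δy: -6, -2, 11, 7, -10, 6, -18
Mean of differences = -1.7143
Numerator Σ(Δy_t−Δȳ)(Δy_{t+1}−Δȳ) = -153.3673
Denominator Σ(Δy_t−Δȳ)² = 649.4286
r_1(Δy) = -153.3673 / 649.4286 = -0.236

-0.236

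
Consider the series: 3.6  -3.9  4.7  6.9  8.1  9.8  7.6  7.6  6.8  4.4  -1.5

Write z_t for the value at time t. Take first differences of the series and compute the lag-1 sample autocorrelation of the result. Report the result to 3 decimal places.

-0.134

First differences Δz: -7.5, 8.6, 2.2, 1.2, 1.7, -2.2, 0.0, -0.8, -2.4, -5.9
Mean of differences = -0.5100
Numerator Σ(Δz_t−Δz̄)(Δz_{t+1}−Δz̄) = -24.5871
Denominator Σ(Δz_t−Δz̄)² = 182.8290
r_1(Δz) = -24.5871 / 182.8290 = -0.134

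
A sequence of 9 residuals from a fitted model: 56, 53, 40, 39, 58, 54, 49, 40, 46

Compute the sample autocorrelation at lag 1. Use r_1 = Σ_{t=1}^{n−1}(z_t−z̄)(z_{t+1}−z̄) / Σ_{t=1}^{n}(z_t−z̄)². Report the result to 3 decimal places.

0.130

Mean z̄ = (56 + 53 + 40 + 39 + 58 + 54 + 49 + 40 + 46)/9 = 48.3333
Numerator Σ_{t=1}^{8}(z_t−z̄)(z_{t+1}−z̄) = 56.8889
Denominator Σ(z_t−z̄)² = 438.0000
r_1 = 56.8889 / 438.0000 = 0.130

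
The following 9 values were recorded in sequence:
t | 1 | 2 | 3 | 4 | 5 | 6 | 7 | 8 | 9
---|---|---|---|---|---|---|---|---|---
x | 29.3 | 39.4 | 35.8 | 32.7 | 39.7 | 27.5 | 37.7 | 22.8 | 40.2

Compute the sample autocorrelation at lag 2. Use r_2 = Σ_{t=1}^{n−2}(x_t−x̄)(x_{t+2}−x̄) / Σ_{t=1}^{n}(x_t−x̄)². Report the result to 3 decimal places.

0.390

Mean x̄ = (29.3 + 39.4 + 35.8 + 32.7 + 39.7 + 27.5 + 37.7 + 22.8 + 40.2)/9 = 33.9000
Σ(x_t−x̄)(x_{t+2}−x̄) = (-8.7400) + (-6.6000) + (11.0200) + (7.6800) + (22.0400) + (71.0400) + (23.9400) = 120.3800
Denominator Σ(x_t−x̄)² = 308.4000
r_2 = 120.3800 / 308.4000 = 0.390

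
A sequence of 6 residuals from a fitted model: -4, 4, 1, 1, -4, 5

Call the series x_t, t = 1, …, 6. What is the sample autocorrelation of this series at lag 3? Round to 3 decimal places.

Mean x̄ = (-4 + 4 + 1 + 1 − 4 + 5)/6 = 0.5000
Deviations from mean: -4.5000, 3.5000, 0.5000, 0.5000, -4.5000, 4.5000
Σ(x_t−x̄)(x_{t+3}−x̄) = (-2.2500) + (-15.7500) + (2.2500) = -15.7500
Denominator Σ(x_t−x̄)² = 73.5000
r_3 = -15.7500 / 73.5000 = -0.214

-0.214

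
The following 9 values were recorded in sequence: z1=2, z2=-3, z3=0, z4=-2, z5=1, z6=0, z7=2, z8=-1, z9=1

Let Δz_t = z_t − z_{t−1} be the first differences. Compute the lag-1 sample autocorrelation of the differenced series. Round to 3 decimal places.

-0.675

First differences Δz: -5, 3, -2, 3, -1, 2, -3, 2
Mean of differences = -0.1250
Numerator Σ(Δz_t−Δz̄)(Δz_{t+1}−Δz̄) = -43.7656
Denominator Σ(Δz_t−Δz̄)² = 64.8750
r_1(Δz) = -43.7656 / 64.8750 = -0.675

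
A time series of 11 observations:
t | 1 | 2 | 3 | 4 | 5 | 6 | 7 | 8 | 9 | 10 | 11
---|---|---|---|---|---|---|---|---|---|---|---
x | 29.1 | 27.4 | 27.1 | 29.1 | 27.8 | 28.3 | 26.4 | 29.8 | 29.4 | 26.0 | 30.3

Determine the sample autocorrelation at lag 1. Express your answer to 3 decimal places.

Mean x̄ = (29.1 + 27.4 + 27.1 + 29.1 + 27.8 + 28.3 + 26.4 + 29.8 + 29.4 + 26.0 + 30.3)/11 = 28.2455
Numerator Σ_{t=1}^{10}(x_t−x̄)(x_{t+1}−x̄) = -9.5184
Denominator Σ(x_t−x̄)² = 20.1073
r_1 = -9.5184 / 20.1073 = -0.473

-0.473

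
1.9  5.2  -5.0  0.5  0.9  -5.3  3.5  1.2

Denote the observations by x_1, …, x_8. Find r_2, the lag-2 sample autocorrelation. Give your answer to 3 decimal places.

-0.147

Mean x̄ = (1.9 + 5.2 − 5.0 + 0.5 + 0.9 − 5.3 + 3.5 + 1.2)/8 = 0.3625
Deviations from mean: 1.5375, 4.8375, -5.3625, 0.1375, 0.5375, -5.6625, 3.1375, 0.8375
Σ(x_t−x̄)(x_{t+2}−x̄) = (-8.2448) + (0.6652) + (-2.8823) + (-0.7786) + (1.6864) + (-4.7423) = -14.2966
Denominator Σ(x_t−x̄)² = 97.4388
r_2 = -14.2966 / 97.4388 = -0.147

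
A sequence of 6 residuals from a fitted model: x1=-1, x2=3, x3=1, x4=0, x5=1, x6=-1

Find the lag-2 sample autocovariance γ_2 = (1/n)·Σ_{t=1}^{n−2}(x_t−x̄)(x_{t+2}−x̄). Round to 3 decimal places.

Mean x̄ = (-1 + 3 + 1 + 0 + 1 − 1)/6 = 0.5000
Deviations: -1.5000, 2.5000, 0.5000, -0.5000, 0.5000, -1.5000
Σ_{t=1}^{4}(x_t−x̄)(x_{t+2}−x̄) = -1.0000
γ_2 = -1.0000 / 6 = -0.167

-0.167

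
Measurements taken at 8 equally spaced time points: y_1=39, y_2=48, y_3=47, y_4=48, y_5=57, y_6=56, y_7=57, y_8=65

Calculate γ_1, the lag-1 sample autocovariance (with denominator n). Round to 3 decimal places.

22.107

Mean ȳ = (39 + 48 + 47 + 48 + 57 + 56 + 57 + 65)/8 = 52.1250
Deviations: -13.1250, -4.1250, -5.1250, -4.1250, 4.8750, 3.8750, 4.8750, 12.8750
Σ_{t=1}^{7}(y_t−ȳ)(y_{t+1}−ȳ) = 176.8594
γ_1 = 176.8594 / 8 = 22.107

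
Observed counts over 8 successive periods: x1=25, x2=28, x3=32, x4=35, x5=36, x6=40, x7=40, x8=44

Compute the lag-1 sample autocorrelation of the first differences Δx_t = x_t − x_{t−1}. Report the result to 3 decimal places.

-0.579

First differences Δx: 3, 4, 3, 1, 4, 0, 4
Mean of differences = 2.7143
Numerator Σ(Δx_t−Δx̄)(Δx_{t+1}−Δx̄) = -8.9388
Denominator Σ(Δx_t−Δx̄)² = 15.4286
r_1(Δx) = -8.9388 / 15.4286 = -0.579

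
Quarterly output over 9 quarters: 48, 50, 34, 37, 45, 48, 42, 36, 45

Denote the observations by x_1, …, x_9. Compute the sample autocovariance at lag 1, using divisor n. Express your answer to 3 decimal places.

Mean x̄ = (48 + 50 + 34 + 37 + 45 + 48 + 42 + 36 + 45)/9 = 42.7778
Σ_{t=1}^{8}(x_t−x̄)(x_{t+1}−x̄) = 9.9506
γ_1 = 9.9506 / 9 = 1.106

1.106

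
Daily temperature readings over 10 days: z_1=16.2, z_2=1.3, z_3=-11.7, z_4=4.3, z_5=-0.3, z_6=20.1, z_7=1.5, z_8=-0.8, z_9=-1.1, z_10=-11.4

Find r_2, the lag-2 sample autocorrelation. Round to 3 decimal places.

Mean z̄ = (16.2 + 1.3 − 11.7 + 4.3 − 0.3 + 20.1 + 1.5 − 0.8 − 1.1 − 11.4)/10 = 1.8100
Numerator Σ_{t=1}^{8}(z_t−z̄)(z_{t+2}−z̄) = -133.3332
Denominator Σ(z_t−z̄)² = 924.9090
r_2 = -133.3332 / 924.9090 = -0.144

-0.144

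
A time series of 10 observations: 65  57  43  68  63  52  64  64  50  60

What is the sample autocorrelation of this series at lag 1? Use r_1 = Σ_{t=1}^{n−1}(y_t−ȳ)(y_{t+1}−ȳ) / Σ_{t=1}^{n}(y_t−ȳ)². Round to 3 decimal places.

-0.322

Mean ȳ = (65 + 57 + 43 + 68 + 63 + 52 + 64 + 64 + 50 + 60)/10 = 58.6000
Numerator Σ_{t=1}^{9}(y_t−ȳ)(y_{t+1}−ȳ) = -184.5600
Denominator Σ(y_t−ȳ)² = 572.4000
r_1 = -184.5600 / 572.4000 = -0.322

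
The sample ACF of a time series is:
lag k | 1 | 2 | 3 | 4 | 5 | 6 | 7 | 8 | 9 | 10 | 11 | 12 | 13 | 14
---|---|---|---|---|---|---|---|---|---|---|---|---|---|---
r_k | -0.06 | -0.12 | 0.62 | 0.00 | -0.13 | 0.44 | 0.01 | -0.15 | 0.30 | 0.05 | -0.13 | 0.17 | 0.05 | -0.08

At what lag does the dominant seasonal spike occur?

The largest autocorrelation is r_3 = 0.62, with weaker echoes at lags 6 (0.44), 9 (0.30) and 12 (0.17); the remaining lags stay at or below 0.05.
The dominant spike at lag 3 indicates a seasonal period of 3.

3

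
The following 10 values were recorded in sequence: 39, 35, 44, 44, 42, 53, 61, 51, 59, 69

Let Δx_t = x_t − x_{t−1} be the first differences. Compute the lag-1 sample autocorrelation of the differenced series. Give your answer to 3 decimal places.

-0.314

First differences Δx: -4, 9, 0, -2, 11, 8, -10, 8, 10
Mean of differences = 3.3333
Numerator Σ(Δx_t−Δx̄)(Δx_{t+1}−Δx̄) = -141.1111
Denominator Σ(Δx_t−Δx̄)² = 450.0000
r_1(Δx) = -141.1111 / 450.0000 = -0.314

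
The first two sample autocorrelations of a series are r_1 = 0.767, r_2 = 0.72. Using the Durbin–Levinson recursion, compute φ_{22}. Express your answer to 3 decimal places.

φ_{22} = (r_2 − r_1²) / (1 − r_1²)
r_1² = (0.767)² = 0.588289
Numerator = 0.72 − 0.5883 = 0.1317; denominator = 1 − 0.5883 = 0.4117
φ_{22} = 0.1317 / 0.4117 = 0.320

0.320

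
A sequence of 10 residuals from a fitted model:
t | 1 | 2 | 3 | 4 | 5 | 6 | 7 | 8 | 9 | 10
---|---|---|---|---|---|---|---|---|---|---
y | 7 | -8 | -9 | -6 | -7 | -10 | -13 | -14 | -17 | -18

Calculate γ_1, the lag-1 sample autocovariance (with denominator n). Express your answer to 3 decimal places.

14.975

Mean ȳ = (7 − 8 − 9 − 6 − 7 − 10 − 13 − 14 − 17 − 18)/10 = -9.5000
Σ_{t=1}^{9}(y_t−ȳ)(y_{t+1}−ȳ) = 149.7500
γ_1 = 149.7500 / 10 = 14.975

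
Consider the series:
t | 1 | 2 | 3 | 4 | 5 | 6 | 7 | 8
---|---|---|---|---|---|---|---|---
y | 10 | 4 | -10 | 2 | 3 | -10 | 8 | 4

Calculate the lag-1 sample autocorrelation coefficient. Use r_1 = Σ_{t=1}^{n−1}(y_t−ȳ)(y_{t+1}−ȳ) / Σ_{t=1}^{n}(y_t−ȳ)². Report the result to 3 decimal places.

Mean ȳ = (10 + 4 − 10 + 2 + 3 − 10 + 8 + 4)/8 = 1.3750
Deviations from mean: 8.6250, 2.6250, -11.3750, 0.6250, 1.6250, -11.3750, 6.6250, 2.6250
Numerator Σ_{t=1}^{7}(y_t−ȳ)(y_{t+1}−ȳ) = -89.7656
Denominator Σ(y_t−ȳ)² = 393.8750
r_1 = -89.7656 / 393.8750 = -0.228

-0.228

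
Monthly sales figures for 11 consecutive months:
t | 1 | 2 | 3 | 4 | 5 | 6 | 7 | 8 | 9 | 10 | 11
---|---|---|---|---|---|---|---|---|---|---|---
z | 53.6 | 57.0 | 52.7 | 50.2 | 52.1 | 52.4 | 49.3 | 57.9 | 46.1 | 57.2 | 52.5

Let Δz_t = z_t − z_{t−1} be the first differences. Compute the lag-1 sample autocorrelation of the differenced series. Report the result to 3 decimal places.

-0.785

First differences Δz: 3.4, -4.3, -2.5, 1.9, 0.3, -3.1, 8.6, -11.8, 11.1, -4.7
Mean of differences = -0.1100
Numerator Σ(Δz_t−Δz̄)(Δz_{t+1}−Δz̄) = -320.2601
Denominator Σ(Δz_t−Δz̄)² = 407.9890
r_1(Δz) = -320.2601 / 407.9890 = -0.785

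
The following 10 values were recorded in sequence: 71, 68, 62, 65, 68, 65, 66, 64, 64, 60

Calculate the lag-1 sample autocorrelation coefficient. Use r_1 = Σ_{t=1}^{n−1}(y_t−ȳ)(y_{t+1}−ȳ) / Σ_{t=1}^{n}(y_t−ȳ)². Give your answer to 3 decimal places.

0.148

Mean ȳ = (71 + 68 + 62 + 65 + 68 + 65 + 66 + 64 + 64 + 60)/10 = 65.3000
Numerator Σ_{t=1}^{9}(y_t−ȳ)(y_{t+1}−ȳ) = 13.3100
Denominator Σ(y_t−ȳ)² = 90.1000
r_1 = 13.3100 / 90.1000 = 0.148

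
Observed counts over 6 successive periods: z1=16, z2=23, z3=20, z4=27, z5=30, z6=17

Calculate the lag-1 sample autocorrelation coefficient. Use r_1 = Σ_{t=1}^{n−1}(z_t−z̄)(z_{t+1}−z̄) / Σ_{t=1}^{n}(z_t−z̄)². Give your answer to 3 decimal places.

Mean z̄ = (16 + 23 + 20 + 27 + 30 + 17)/6 = 22.1667
Deviations from mean: -6.1667, 0.8333, -2.1667, 4.8333, 7.8333, -5.1667
Σ(z_t−z̄)(z_{t+1}−z̄) = (-5.1389) + (-1.8056) + (-10.4722) + (37.8611) + (-40.4722) = -20.0278
Denominator Σ(z_t−z̄)² = 154.8333
r_1 = -20.0278 / 154.8333 = -0.129

-0.129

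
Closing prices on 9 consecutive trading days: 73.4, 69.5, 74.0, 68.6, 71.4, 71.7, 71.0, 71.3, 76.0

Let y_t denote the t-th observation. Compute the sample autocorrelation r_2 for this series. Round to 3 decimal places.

Mean ȳ = (73.4 + 69.5 + 74.0 + 68.6 + 71.4 + 71.7 + 71.0 + 71.3 + 76.0)/9 = 71.8778
Σ(y_t−ȳ)(y_{t+2}−ȳ) = (3.2305) + (7.7938) + (-1.0140) + (0.5827) + (0.4194) + (0.1027) + (-3.6184) = 7.4968
Denominator Σ(y_t−ȳ)² = 41.5756
r_2 = 7.4968 / 41.5756 = 0.180

0.180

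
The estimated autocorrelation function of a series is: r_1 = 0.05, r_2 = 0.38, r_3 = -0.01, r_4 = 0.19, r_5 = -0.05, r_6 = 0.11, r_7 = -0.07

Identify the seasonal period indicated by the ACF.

The largest autocorrelation is r_2 = 0.38, with a weaker echo at lag 4 (0.19); the remaining lags stay at or below 0.11.
The dominant spike at lag 2 indicates a seasonal period of 2.

2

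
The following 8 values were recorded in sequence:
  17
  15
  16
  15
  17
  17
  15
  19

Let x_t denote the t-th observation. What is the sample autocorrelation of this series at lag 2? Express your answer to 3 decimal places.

Mean x̄ = (17 + 15 + 16 + 15 + 17 + 17 + 15 + 19)/8 = 16.3750
Numerator Σ_{t=1}^{6}(x_t−x̄)(x_{t+2}−x̄) = 1.3438
Denominator Σ(x_t−x̄)² = 13.8750
r_2 = 1.3438 / 13.8750 = 0.097

0.097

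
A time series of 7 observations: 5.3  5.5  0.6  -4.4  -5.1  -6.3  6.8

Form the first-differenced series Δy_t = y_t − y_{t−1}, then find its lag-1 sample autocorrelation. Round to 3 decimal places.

0.068

First differences Δy: 0.2, -4.9, -5.0, -0.7, -1.2, 13.1
Mean of differences = 0.2500
Numerator Σ(Δy_t−Δȳ)(Δy_{t+1}−Δȳ) = 15.0275
Denominator Σ(Δy_t−Δȳ)² = 222.2150
r_1(Δy) = 15.0275 / 222.2150 = 0.068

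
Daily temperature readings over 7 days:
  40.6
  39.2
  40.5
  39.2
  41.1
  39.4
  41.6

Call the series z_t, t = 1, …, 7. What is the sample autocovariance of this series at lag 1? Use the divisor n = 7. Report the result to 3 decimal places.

Mean z̄ = (40.6 + 39.2 + 40.5 + 39.2 + 41.1 + 39.4 + 41.6)/7 = 40.2286
Σ_{t=1}^{6}(z_t−z̄)(z_{t+1}−z̄) = -3.6951
γ_1 = -3.6951 / 7 = -0.528

-0.528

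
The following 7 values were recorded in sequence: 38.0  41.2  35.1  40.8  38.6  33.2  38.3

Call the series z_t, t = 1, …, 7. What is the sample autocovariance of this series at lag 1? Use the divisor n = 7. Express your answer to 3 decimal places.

Mean z̄ = (38.0 + 41.2 + 35.1 + 40.8 + 38.6 + 33.2 + 38.3)/7 = 37.8857
Deviations: 0.1143, 3.3143, -2.7857, 2.9143, 0.7143, -4.6857, 0.4143
Σ_{t=1}^{6}(z_t−z̄)(z_{t+1}−z̄) = -20.1788
γ_1 = -20.1788 / 7 = -2.883

-2.883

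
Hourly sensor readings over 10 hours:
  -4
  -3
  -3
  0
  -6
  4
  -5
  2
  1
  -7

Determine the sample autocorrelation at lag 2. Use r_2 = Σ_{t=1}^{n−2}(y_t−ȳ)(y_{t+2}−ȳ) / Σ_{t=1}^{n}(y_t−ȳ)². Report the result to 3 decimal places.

0.193

Mean ȳ = (-4 − 3 − 3 + 0 − 6 + 4 − 5 + 2 + 1 − 7)/10 = -2.1000
Numerator Σ_{t=1}^{8}(y_t−ȳ)(y_{t+2}−ȳ) = 23.3800
Denominator Σ(y_t−ȳ)² = 120.9000
r_2 = 23.3800 / 120.9000 = 0.193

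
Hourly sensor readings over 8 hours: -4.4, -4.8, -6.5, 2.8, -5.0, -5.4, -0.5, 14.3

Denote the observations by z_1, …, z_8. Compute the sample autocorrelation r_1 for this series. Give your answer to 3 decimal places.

Mean z̄ = (-4.4 − 4.8 − 6.5 + 2.8 − 5.0 − 5.4 − 0.5 + 14.3)/8 = -1.1875
Deviations from mean: -3.2125, -3.6125, -5.3125, 3.9875, -3.8125, -4.2125, 0.6875, 15.4875
Σ(z_t−z̄)(z_{t+1}−z̄) = (11.6052) + (19.1914) + (-21.1836) + (-15.2023) + (16.0602) + (-2.8961) + (10.6477) = 18.2223
Denominator Σ(z_t−z̄)² = 340.1088
r_1 = 18.2223 / 340.1088 = 0.054

0.054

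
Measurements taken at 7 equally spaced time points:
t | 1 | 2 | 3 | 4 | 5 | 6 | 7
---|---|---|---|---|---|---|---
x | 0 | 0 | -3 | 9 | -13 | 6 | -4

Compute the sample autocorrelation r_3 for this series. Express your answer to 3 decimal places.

-0.160

Mean x̄ = (0 + 0 − 3 + 9 − 13 + 6 − 4)/7 = -0.7143
Σ(x_t−x̄)(x_{t+3}−x̄) = (6.9388) + (-8.7755) + (-15.3469) + (-31.9184) = -49.1020
Denominator Σ(x_t−x̄)² = 307.4286
r_3 = -49.1020 / 307.4286 = -0.160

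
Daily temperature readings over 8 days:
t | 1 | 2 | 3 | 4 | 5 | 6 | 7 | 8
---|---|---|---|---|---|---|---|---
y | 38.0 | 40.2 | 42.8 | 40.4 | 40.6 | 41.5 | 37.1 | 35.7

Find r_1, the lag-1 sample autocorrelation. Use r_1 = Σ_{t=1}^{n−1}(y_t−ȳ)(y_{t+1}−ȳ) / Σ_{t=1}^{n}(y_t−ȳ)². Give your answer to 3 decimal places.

Mean ȳ = (38.0 + 40.2 + 42.8 + 40.4 + 40.6 + 41.5 + 37.1 + 35.7)/8 = 39.5375
Deviations from mean: -1.5375, 0.6625, 3.2625, 0.8625, 1.0625, 1.9625, -2.4375, -3.8375
Numerator Σ_{t=1}^{7}(y_t−ȳ)(y_{t+1}−ȳ) = 11.5286
Denominator Σ(y_t−ȳ)² = 39.8388
r_1 = 11.5286 / 39.8388 = 0.289

0.289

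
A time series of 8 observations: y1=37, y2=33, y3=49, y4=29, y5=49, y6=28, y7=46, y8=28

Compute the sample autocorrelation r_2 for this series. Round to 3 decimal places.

0.712

Mean ȳ = (37 + 33 + 49 + 29 + 49 + 28 + 46 + 28)/8 = 37.3750
Deviations from mean: -0.3750, -4.3750, 11.6250, -8.3750, 11.6250, -9.3750, 8.6250, -9.3750
Σ(y_t−ȳ)(y_{t+2}−ȳ) = (-4.3594) + (36.6406) + (135.1406) + (78.5156) + (100.2656) + (87.8906) = 434.0938
Denominator Σ(y_t−ȳ)² = 609.8750
r_2 = 434.0938 / 609.8750 = 0.712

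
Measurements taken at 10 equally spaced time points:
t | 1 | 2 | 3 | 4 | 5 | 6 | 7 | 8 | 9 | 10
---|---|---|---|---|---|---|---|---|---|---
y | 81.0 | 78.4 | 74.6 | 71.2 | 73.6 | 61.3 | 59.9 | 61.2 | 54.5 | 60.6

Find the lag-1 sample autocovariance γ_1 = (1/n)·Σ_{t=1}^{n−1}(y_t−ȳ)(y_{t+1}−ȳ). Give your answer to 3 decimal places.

50.283

Mean ȳ = (81.0 + 78.4 + 74.6 + 71.2 + 73.6 + 61.3 + 59.9 + 61.2 + 54.5 + 60.6)/10 = 67.6300
Σ_{t=1}^{9}(y_t−ȳ)(y_{t+1}−ȳ) = 502.8321
γ_1 = 502.8321 / 10 = 50.283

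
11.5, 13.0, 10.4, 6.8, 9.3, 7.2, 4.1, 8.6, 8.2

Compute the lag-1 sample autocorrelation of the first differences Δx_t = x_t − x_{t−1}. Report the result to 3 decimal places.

First differences Δx: 1.5, -2.6, -3.6, 2.5, -2.1, -3.1, 4.5, -0.4
Mean of differences = -0.4125
Numerator Σ(Δx_t−Δx̄)(Δx_{t+1}−Δx̄) = -20.0152
Denominator Σ(Δx_t−Δx̄)² = 61.2888
r_1(Δx) = -20.0152 / 61.2888 = -0.327

-0.327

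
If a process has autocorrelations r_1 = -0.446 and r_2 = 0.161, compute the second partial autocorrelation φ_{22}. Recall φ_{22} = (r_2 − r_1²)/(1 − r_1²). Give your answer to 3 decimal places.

-0.047

φ_{22} = (r_2 − r_1²) / (1 − r_1²)
r_1² = (-0.446)² = 0.198916
Numerator = 0.161 − 0.1989 = -0.0379; denominator = 1 − 0.1989 = 0.8011
φ_{22} = -0.0379 / 0.8011 = -0.047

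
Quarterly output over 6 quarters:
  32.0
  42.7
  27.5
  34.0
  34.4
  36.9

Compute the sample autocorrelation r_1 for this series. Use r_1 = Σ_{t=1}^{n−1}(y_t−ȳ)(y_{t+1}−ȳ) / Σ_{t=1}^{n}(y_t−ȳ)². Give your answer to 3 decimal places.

Mean ȳ = (32.0 + 42.7 + 27.5 + 34.0 + 34.4 + 36.9)/6 = 34.5833
Deviations from mean: -2.5833, 8.1167, -7.0833, -0.5833, -0.1833, 2.3167
Numerator Σ_{t=1}^{5}(y_t−ȳ)(y_{t+1}−ȳ) = -74.6469
Denominator Σ(y_t−ȳ)² = 128.4683
r_1 = -74.6469 / 128.4683 = -0.581

-0.581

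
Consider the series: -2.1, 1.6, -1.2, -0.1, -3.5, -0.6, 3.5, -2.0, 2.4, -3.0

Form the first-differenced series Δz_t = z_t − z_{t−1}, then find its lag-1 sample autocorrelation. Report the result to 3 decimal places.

-0.619

First differences Δz: 3.7, -2.8, 1.1, -3.4, 2.9, 4.1, -5.5, 4.4, -5.4
Mean of differences = -0.1000
Numerator Σ(Δz_t−Δz̄)(Δz_{t+1}−Δz̄) = -85.5900
Denominator Σ(Δz_t−Δz̄)² = 138.2000
r_1(Δz) = -85.5900 / 138.2000 = -0.619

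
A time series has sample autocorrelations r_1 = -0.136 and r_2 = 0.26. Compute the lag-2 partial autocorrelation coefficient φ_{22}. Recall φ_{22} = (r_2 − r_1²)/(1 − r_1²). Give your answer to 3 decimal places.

0.246

φ_{22} = (r_2 − r_1²) / (1 − r_1²)
r_1² = (-0.136)² = 0.018496
Numerator = 0.26 − 0.0185 = 0.2415; denominator = 1 − 0.0185 = 0.9815
φ_{22} = 0.2415 / 0.9815 = 0.246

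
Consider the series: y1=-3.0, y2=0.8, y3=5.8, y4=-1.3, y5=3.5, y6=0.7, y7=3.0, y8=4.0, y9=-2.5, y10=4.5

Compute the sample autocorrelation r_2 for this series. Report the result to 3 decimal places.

Mean ȳ = (-3.0 + 0.8 + 5.8 − 1.3 + 3.5 + 0.7 + 3.0 + 4.0 − 2.5 + 4.5)/10 = 1.5500
Numerator Σ_{t=1}^{8}(y_t−ȳ)(y_{t+2}−ȳ) = -4.3900
Denominator Σ(y_t−ȳ)² = 85.1850
r_2 = -4.3900 / 85.1850 = -0.052

-0.052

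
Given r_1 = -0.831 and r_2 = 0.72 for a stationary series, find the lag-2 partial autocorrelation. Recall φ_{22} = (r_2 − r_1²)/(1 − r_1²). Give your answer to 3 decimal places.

φ_{22} = (r_2 − r_1²) / (1 − r_1²)
r_1² = (-0.831)² = 0.690561
Numerator = 0.72 − 0.6906 = 0.0294; denominator = 1 − 0.6906 = 0.3094
φ_{22} = 0.0294 / 0.3094 = 0.095

0.095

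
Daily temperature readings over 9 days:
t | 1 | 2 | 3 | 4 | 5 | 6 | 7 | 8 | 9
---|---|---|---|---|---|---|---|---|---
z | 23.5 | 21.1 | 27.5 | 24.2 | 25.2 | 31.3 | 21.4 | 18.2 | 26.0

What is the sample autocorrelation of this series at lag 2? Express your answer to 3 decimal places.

-0.419

Mean z̄ = (23.5 + 21.1 + 27.5 + 24.2 + 25.2 + 31.3 + 21.4 + 18.2 + 26.0)/9 = 24.2667
Σ(z_t−z̄)(z_{t+2}−z̄) = (-2.4789) + (0.2111) + (3.0178) + (-0.4689) + (-2.6756) + (-42.6689) + (-4.9689) = -50.0322
Denominator Σ(z_t−z̄)² = 119.4400
r_2 = -50.0322 / 119.4400 = -0.419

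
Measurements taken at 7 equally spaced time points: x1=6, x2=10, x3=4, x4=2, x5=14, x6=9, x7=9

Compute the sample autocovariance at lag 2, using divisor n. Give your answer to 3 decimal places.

Mean x̄ = (6 + 10 + 4 + 2 + 14 + 9 + 9)/7 = 7.7143
Deviations: -1.7143, 2.2857, -3.7143, -5.7143, 6.2857, 1.2857, 1.2857
Σ_{t=1}^{5}(x_t−x̄)(x_{t+2}−x̄) = -29.3061
γ_2 = -29.3061 / 7 = -4.187

-4.187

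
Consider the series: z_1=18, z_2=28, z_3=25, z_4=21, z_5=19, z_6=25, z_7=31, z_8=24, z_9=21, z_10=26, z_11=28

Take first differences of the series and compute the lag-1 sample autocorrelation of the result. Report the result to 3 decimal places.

-0.040

First differences Δz: 10, -3, -4, -2, 6, 6, -7, -3, 5, 2
Mean of differences = 1.0000
Numerator Σ(Δz_t−Δz̄)(Δz_{t+1}−Δz̄) = -11.0000
Denominator Σ(Δz_t−Δz̄)² = 278.0000
r_1(Δz) = -11.0000 / 278.0000 = -0.040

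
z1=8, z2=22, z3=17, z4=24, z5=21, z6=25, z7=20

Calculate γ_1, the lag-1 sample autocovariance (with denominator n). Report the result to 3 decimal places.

-4.190

Mean z̄ = (8 + 22 + 17 + 24 + 21 + 25 + 20)/7 = 19.5714
Σ_{t=1}^{6}(z_t−z̄)(z_{t+1}−z̄) = -29.3265
γ_1 = -29.3265 / 7 = -4.190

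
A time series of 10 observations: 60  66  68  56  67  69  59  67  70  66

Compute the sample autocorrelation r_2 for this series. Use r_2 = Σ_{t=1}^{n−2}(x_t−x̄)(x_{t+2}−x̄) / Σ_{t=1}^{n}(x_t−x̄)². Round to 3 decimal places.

-0.431

Mean x̄ = (60 + 66 + 68 + 56 + 67 + 69 + 59 + 67 + 70 + 66)/10 = 64.8000
Numerator Σ_{t=1}^{8}(x_t−x̄)(x_{t+2}−x̄) = -86.8800
Denominator Σ(x_t−x̄)² = 201.6000
r_2 = -86.8800 / 201.6000 = -0.431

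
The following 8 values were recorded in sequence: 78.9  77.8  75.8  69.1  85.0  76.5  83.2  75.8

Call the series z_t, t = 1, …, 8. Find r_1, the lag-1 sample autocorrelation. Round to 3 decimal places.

-0.432

Mean z̄ = (78.9 + 77.8 + 75.8 + 69.1 + 85.0 + 76.5 + 83.2 + 75.8)/8 = 77.7625
Σ(z_t−z̄)(z_{t+1}−z̄) = (0.0427) + (-0.0736) + (17.0002) + (-62.6948) + (-9.1373) + (-6.8648) + (-10.6711) = -72.3989
Denominator Σ(z_t−z̄)² = 167.5788
r_1 = -72.3989 / 167.5788 = -0.432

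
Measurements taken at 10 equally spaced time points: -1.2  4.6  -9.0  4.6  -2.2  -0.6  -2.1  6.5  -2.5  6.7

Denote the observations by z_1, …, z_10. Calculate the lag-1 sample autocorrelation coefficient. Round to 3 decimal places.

Mean z̄ = (-1.2 + 4.6 − 9.0 + 4.6 − 2.2 − 0.6 − 2.1 + 6.5 − 2.5 + 6.7)/10 = 0.4800
Numerator Σ_{t=1}^{9}(z_t−z̄)(z_{t+1}−z̄) = -142.4044
Denominator Σ(z_t−z̄)² = 225.4560
r_1 = -142.4044 / 225.4560 = -0.632

-0.632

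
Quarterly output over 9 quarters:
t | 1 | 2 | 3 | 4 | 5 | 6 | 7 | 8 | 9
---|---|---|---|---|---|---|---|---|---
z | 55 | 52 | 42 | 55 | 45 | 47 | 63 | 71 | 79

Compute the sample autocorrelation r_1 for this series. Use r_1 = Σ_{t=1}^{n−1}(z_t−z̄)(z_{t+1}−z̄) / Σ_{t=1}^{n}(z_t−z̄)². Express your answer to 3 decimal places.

Mean z̄ = (55 + 52 + 42 + 55 + 45 + 47 + 63 + 71 + 79)/9 = 56.5556
Numerator Σ_{t=1}^{8}(z_t−z̄)(z_{t+1}−z̄) = 580.1358
Denominator Σ(z_t−z̄)² = 1216.2222
r_1 = 580.1358 / 1216.2222 = 0.477

0.477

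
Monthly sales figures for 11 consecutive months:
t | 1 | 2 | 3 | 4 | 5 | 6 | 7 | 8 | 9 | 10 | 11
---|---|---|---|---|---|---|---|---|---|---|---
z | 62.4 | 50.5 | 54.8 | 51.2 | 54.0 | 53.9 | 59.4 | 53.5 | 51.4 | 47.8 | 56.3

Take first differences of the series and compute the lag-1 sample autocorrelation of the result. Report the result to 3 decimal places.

First differences Δz: -11.9, 4.3, -3.6, 2.8, -0.1, 5.5, -5.9, -2.1, -3.6, 8.5
Mean of differences = -0.6100
Numerator Σ(Δz_t−Δz̄)(Δz_{t+1}−Δz̄) = -122.6791
Denominator Σ(Δz_t−Δz̄)² = 331.8690
r_1(Δz) = -122.6791 / 331.8690 = -0.370

-0.370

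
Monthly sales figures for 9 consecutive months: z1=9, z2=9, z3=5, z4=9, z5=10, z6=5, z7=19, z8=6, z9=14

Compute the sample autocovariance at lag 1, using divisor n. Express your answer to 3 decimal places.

-9.923

Mean z̄ = (9 + 9 + 5 + 9 + 10 + 5 + 19 + 6 + 14)/9 = 9.5556
Σ_{t=1}^{8}(z_t−z̄)(z_{t+1}−z̄) = -89.3086
γ_1 = -89.3086 / 9 = -9.923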